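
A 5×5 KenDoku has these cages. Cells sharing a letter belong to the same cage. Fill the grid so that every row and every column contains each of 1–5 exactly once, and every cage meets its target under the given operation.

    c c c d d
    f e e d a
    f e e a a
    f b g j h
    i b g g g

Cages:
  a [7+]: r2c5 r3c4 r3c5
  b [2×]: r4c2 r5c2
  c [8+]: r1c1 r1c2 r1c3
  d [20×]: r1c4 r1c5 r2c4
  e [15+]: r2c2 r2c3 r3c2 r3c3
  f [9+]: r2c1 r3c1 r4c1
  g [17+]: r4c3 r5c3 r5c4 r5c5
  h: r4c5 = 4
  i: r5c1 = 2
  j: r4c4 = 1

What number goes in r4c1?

Cage g needs sum 17, which forces r4c3 = 5.
J is a freebie, leaving r4c4 = 1.
H is a freebie, which forces r4c5 = 4.
I is a freebie, so r5c1 = 2.
2 is placed in row 5, so r5c2 = 1.
2 is placed in column 1, which forces r4c1 = 3.
1 is placed in row 4, leaving r4c2 = 2.
The only place for 4 in column 1 is r1c1.
Cage c has sum 8; hence r1c2 = 3.
Cage c needs sum 8, so r1c3 = 1.
Row 1 now contains 4; hence r1c4 = 5.
1 is placed in row 1; hence r1c5 = 2.
Cage d has product 20, which forces r2c4 = 2.
Cage a needs sum 7; hence r2c5 = 3.
Cage a needs sum 7; hence r3c4 = 3.
Cage a needs sum 7, leaving r3c5 = 1.
Column 4 now contains 3, which forces r5c4 = 4.
The 4 cells of cage g must have sum 17, which forces r5c5 = 5.
Cage f needs sum 9, which forces r2c1 = 1.
Cage e has sum 15, leaving r2c2 = 5.
Row 2 now contains 2, which forces r2c3 = 4.
Row 3 now contains 1, leaving r3c1 = 5.
Cage e has sum 15, leaving r3c2 = 4.
The 4 cells of cage e must have sum 15, leaving r3c3 = 2.
Row 5 now contains 4, leaving r5c3 = 3.
The full grid is 4 3 1 5 2 / 1 5 4 2 3 / 5 4 2 3 1 / 3 2 5 1 4 / 2 1 3 4 5.

3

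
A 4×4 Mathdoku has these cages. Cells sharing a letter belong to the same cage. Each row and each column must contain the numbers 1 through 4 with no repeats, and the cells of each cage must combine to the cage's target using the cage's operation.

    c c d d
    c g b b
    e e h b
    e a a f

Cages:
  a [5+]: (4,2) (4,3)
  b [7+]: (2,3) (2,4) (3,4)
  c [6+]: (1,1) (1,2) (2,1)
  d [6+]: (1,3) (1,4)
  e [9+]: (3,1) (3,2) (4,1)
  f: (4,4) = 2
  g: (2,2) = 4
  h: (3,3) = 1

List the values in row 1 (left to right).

1 3 2 4

Cage g is given, which forces (2,2) = 4.
Cage h is a single given cell, leaving (3,3) = 1.
Cage f is given, so (4,4) = 2.
Cage d needs two cells with sum 6, so (1,3) = 2.
Column 4 already has 2; hence (1,4) = 4.
Column 3 already has 2, so (2,3) = 3.
Cage b has sum 7, so (2,4) = 1.
Column 4 already has 4; hence (3,4) = 3.
Cage a's pair has sum 5, which forces (4,2) = 1.
The two cells of cage a must have sum 5, which forces (4,3) = 4.
The 3 cells of cage c must have sum 6, so (1,1) = 1.
1 is placed in column 2, leaving (1,2) = 3.
Row 2 now contains 1, which forces (2,1) = 2.
Cage e has sum 9, so (3,1) = 4.
Row 3 now contains 3; hence (3,2) = 2.
Row 4 now contains 4, so (4,1) = 3.
Completed grid: 1 3 2 4 / 2 4 3 1 / 4 2 1 3 / 3 1 4 2.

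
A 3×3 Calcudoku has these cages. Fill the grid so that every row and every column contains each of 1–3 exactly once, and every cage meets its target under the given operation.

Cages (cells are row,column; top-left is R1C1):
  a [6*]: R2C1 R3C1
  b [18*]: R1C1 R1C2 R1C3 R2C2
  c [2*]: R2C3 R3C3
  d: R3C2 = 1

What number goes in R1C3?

Cage b has product 18; hence R2C2 = 3.
Cage d is a single given cell, leaving R3C2 = 1.
Row 3 now contains 1, so R3C3 = 2.
1 is placed in column 2, which forces R1C2 = 2.
3 is placed in row 2; hence R2C1 = 2.
2 is placed in column 3, so R2C3 = 1.
Row 3 already has 2; hence R3C1 = 3.
3 is placed in column 1, which forces R1C1 = 1.
1 is placed in column 3, so R1C3 = 3.
The full grid is 1 2 3 / 2 3 1 / 3 1 2.

3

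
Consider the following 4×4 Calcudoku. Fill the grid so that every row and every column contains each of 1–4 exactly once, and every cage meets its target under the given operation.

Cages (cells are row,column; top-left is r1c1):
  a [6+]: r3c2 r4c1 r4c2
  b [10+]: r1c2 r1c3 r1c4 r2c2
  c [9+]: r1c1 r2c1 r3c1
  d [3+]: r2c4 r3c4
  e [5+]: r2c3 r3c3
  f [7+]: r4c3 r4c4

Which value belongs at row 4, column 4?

In column 1, 1 can only go at r4c1, so r4c1 = 1.
In row 4, 2 can only go at r4c2, so r4c2 = 2.
The 3 cells of cage a must have sum 6, leaving r3c2 = 3.
Row 1 needs a 1, and only r1c2 is open for it.
Column 2 already has 1, which forces r2c2 = 4.
The only place for 4 in row 1 is r1c1.
Cage c has sum 9, which forces r2c1 = 3.
Row 2 already has 3, leaving r2c3 = 1.
Row 2 already has 1, so r2c4 = 2.
Column 1 now contains 4; hence r3c1 = 2.
2 is placed in row 3; hence r3c3 = 4.
Column 4 already has 2; hence r3c4 = 1.
Column 3 already has 4, leaving r4c3 = 3.
Row 4 already has 3, so r4c4 = 4.
Column 3 now contains 3, leaving r1c3 = 2.
Column 4 already has 2, which forces r1c4 = 3.
Completed grid: 4 1 2 3 / 3 4 1 2 / 2 3 4 1 / 1 2 3 4.

4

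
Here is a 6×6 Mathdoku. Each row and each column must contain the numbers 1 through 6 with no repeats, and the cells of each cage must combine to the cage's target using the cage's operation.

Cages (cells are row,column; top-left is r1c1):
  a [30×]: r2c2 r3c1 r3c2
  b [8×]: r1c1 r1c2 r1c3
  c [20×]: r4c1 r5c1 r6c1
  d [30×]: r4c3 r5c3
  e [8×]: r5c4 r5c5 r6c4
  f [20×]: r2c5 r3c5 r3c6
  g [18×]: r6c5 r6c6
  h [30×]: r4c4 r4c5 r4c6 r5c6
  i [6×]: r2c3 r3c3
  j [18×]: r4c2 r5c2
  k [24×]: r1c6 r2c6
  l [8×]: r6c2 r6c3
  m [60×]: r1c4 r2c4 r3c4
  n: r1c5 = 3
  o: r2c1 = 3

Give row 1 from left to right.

Cage n is given; hence r1c5 = 3.
Cage o is given, which forces r2c1 = 3.
Column 5 already has 3, so r6c5 = 6.
Row 6 already has 6, leaving r6c6 = 3.
The only place for 5 in row 1 is r1c4.
In row 1, 6 can only go at r1c6, so r1c6 = 6.
6 is placed in column 6, which forces r2c6 = 4.
In row 3, 4 can only go at r3c5, so r3c5 = 4.
Row 4 needs a 4, and only r4c1 is open for it.
The only place for 3 in row 5 is r5c2.
Column 2 now contains 3, leaving r4c2 = 6.
Row 4 already has 6, so r4c3 = 5.
Row 4 already has 6, leaving r4c4 = 3.
Column 3 now contains 5, so r5c3 = 6.
The two cells of cage i must have product 6, leaving r2c3 = 2.
2 is placed in row 2; hence r2c4 = 6.
The 3 cells of cage a must have product 30; hence r3c1 = 6.
The two cells of cage i must have product 6, which forces r3c3 = 3.
Column 4 already has 6, leaving r3c4 = 2.
The 4 cells of cage h must have product 30, which forces r5c6 = 5.
2 is placed in column 3; hence r6c3 = 4.
Row 6 already has 4, which forces r6c4 = 1.
The 3 cells of cage b must have product 8, which forces r1c1 = 2.
Cage b has product 8; hence r1c2 = 4.
Column 3 now contains 4; hence r1c3 = 1.
The 3 cells of cage f must have product 20, which forces r2c5 = 5.
Column 6 already has 5; hence r3c6 = 1.
Column 6 already has 1, so r4c6 = 2.
Row 5 already has 5, so r5c1 = 1.
Column 4 now contains 1, so r5c4 = 4.
Cage e has product 8, so r5c5 = 2.
Row 6 already has 1, leaving r6c1 = 5.
Row 6 already has 4; hence r6c2 = 2.
5 is placed in row 2, so r2c2 = 1.
Row 3 now contains 1, which forces r3c2 = 5.
Row 4 now contains 2; hence r4c5 = 1.
Filled in: 2 4 1 5 3 6 / 3 1 2 6 5 4 / 6 5 3 2 4 1 / 4 6 5 3 1 2 / 1 3 6 4 2 5 / 5 2 4 1 6 3.

2 4 1 5 3 6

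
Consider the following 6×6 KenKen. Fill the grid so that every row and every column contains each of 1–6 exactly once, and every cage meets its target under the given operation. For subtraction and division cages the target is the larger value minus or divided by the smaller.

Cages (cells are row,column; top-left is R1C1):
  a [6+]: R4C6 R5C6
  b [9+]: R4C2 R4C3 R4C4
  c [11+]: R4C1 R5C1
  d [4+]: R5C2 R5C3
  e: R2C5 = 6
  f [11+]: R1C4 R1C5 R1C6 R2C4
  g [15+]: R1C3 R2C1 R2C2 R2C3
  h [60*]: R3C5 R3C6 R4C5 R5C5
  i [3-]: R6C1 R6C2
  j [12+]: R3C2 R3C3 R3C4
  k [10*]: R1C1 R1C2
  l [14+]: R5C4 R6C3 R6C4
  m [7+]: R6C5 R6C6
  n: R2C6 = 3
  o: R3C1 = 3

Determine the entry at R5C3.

Cage e is a single given cell; hence R2C5 = 6.
Cage n is given, so R2C6 = 3.
Cage o is a single given cell, leaving R3C1 = 3.
The pair R1C1/R1C2 in row 1 holds {2, 5}, leaving R1C3 = 4.
The 4 cells of cage f must have sum 11, so R2C4 = 1.
The only place for 1 in column 1 is R6C1.
Cage i's pair has difference 3; hence R6C2 = 4.
The 4 cells of cage g must have sum 15; hence R2C1 = 4.
The only place for 2 in column 1 is R1C1.
Row 1 now contains 2; hence R1C2 = 5.
Column 2 already has 5, leaving R2C2 = 2.
Row 2 already has 2, so R2C3 = 5.
Cage l needs sum 14, leaving R5C4 = 5.
Cage j needs sum 12, so R3C2 = 6.
The 3 cells of cage j must have sum 12, leaving R3C3 = 2.
Column 4 already has 5, so R3C4 = 4.
Cage c's pair has sum 11, leaving R4C1 = 5.
Row 5 already has 5; hence R5C1 = 6.
The 3 cells of cage b must have sum 9, so R4C2 = 1.
Cage b has sum 9; hence R4C3 = 6.
Cage b has sum 9, so R4C4 = 2.
Cage h needs product 60, which forces R4C5 = 3.
Row 4 now contains 2, which forces R4C6 = 4.
1 is placed in column 2; hence R5C2 = 3.
3 is placed in row 5, which forces R5C3 = 1.
The 4 cells of cage h must have product 60; hence R5C5 = 4.
Column 6 now contains 4; hence R5C6 = 2.
Column 3 now contains 6, leaving R6C3 = 3.
3 is placed in row 6, which forces R6C4 = 6.
2 is placed in column 6, leaving R6C6 = 5.
Column 4 already has 6, leaving R1C4 = 3.
Column 5 now contains 3; hence R1C5 = 1.
Cage f has sum 11, leaving R1C6 = 6.
Cage h has product 60, so R3C5 = 5.
Column 6 now contains 5, which forces R3C6 = 1.
Row 6 now contains 5; hence R6C5 = 2.
Filled in: 2 5 4 3 1 6 / 4 2 5 1 6 3 / 3 6 2 4 5 1 / 5 1 6 2 3 4 / 6 3 1 5 4 2 / 1 4 3 6 2 5.

1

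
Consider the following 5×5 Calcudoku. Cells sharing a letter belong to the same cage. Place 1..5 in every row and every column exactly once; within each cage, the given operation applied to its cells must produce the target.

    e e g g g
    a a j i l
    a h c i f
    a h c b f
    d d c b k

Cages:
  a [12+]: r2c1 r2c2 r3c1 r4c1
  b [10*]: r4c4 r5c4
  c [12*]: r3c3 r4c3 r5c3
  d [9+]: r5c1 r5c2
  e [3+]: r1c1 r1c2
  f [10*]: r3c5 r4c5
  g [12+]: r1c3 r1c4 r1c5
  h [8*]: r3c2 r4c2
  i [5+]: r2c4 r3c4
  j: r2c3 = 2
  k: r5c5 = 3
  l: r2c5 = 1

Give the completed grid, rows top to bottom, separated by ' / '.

Cage j is a single given cell; hence r2c3 = 2.
Cage l is given, which forces r2c5 = 1.
Cage k is given, which forces r5c5 = 3.
Row 3 needs a 5, and only r3c5 is open for it.
5 is placed in column 5; hence r1c5 = 4.
5 is placed in column 5, which forces r4c5 = 2.
The two cells of cage h must have product 8, leaving r3c2 = 2.
Row 3 now contains 2, leaving r3c4 = 1.
Row 4 now contains 2, which forces r4c2 = 4.
Row 4 now contains 2; hence r4c4 = 5.
Column 2 now contains 4, so r5c2 = 5.
The two cells of cage b must have product 10, leaving r5c4 = 2.
The two cells of cage e must have sum 3, which forces r1c1 = 2.
Column 2 already has 2, so r1c2 = 1.
Cage g needs sum 12, which forces r1c3 = 5.
Column 4 already has 5, leaving r1c4 = 3.
Cage a needs sum 12, so r2c1 = 5.
5 is placed in column 2, leaving r2c2 = 3.
The two cells of cage i must have sum 5, leaving r2c4 = 4.
Cage a has sum 12, which forces r3c1 = 3.
3 is placed in row 3; hence r3c3 = 4.
The 4 cells of cage a must have sum 12, so r4c1 = 1.
1 is placed in row 4, leaving r4c3 = 3.
Row 5 already has 5, leaving r5c1 = 4.
4 is placed in column 3, so r5c3 = 1.

2 1 5 3 4 / 5 3 2 4 1 / 3 2 4 1 5 / 1 4 3 5 2 / 4 5 1 2 3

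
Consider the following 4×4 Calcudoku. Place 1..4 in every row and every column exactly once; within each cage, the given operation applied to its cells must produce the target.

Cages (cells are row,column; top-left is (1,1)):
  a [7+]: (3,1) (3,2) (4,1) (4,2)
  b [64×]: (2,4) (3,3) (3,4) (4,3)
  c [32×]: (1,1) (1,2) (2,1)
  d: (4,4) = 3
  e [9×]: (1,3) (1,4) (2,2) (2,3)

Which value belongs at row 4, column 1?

1

Cage c has product 32; hence (1,1) = 2.
Cage c has product 32, so (1,2) = 4.
Cage c needs product 32, leaving (2,1) = 4.
Row 2 now contains 4; hence (2,4) = 2.
Column 4 now contains 2; hence (3,4) = 4.
D is a freebie, which forces (4,4) = 3.
The 4 cells of cage e must have product 9; hence (1,3) = 3.
Column 4 now contains 3, which forces (1,4) = 1.
Cage e has product 9, leaving (2,2) = 3.
The 4 cells of cage e must have product 9, leaving (2,3) = 1.
The 4 cells of cage a must have sum 7; hence (3,1) = 3.
Cage a needs sum 7, so (3,2) = 1.
Row 3 already has 4; hence (3,3) = 2.
3 is placed in row 4; hence (4,1) = 1.
The 4 cells of cage a must have sum 7; hence (4,2) = 2.
Cage b needs product 64; hence (4,3) = 4.
Completed grid: 2 4 3 1 / 4 3 1 2 / 3 1 2 4 / 1 2 4 3.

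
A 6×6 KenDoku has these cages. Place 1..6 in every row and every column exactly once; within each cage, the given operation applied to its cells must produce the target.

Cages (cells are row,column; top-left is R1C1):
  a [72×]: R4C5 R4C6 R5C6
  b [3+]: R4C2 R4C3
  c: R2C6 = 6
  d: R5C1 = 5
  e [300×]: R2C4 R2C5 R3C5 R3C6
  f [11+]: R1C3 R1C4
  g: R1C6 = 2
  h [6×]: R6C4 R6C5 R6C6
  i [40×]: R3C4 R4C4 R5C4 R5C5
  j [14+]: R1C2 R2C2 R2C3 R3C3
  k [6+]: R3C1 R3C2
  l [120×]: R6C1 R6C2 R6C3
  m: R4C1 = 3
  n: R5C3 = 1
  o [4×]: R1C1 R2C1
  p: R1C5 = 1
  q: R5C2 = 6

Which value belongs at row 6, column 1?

P is a freebie; hence R1C5 = 1.
G is a freebie, so R1C6 = 2.
Cage c is given, so R2C6 = 6.
Cage m is given; hence R4C1 = 3.
Row 4 now contains 3; hence R4C6 = 4.
Cage d is given; hence R5C1 = 5.
Cage q is given, which forces R5C2 = 6.
Cage n is a single given cell; hence R5C3 = 1.
4 is placed in column 6, leaving R5C6 = 3.
Column 6 already has 3, which forces R6C6 = 1.
Row 1 now contains 1, leaving R1C1 = 4.
Cage o needs two cells with product 4, leaving R2C1 = 1.
Column 1 now contains 1, so R3C1 = 2.
Column 6 already has 3; hence R3C6 = 5.
Cage b needs two cells with sum 3, which forces R4C2 = 1.
Column 3 already has 1, leaving R4C3 = 2.
Row 4 already has 1, which forces R4C4 = 5.
4 is placed in row 4, which forces R4C5 = 6.
Column 1 now contains 4, which forces R6C1 = 6.
The two cells of cage f must have sum 11, so R1C3 = 5.
5 is placed in column 4; hence R1C4 = 6.
The 4 cells of cage e must have product 300, which forces R2C5 = 5.
Row 3 already has 5, leaving R3C2 = 4.
Row 3 already has 5; hence R3C4 = 1.
4 is placed in row 3, which forces R3C5 = 3.
4 is placed in column 2; hence R6C2 = 5.
5 is placed in column 3, leaving R6C3 = 4.
3 is placed in column 5, which forces R6C5 = 2.
5 is placed in row 1, leaving R1C2 = 3.
4 is placed in column 2, leaving R2C2 = 2.
Column 3 already has 4, so R2C3 = 3.
Cage e has product 300, leaving R2C4 = 4.
3 is placed in row 3, which forces R3C3 = 6.
Cage i has product 40, which forces R5C4 = 2.
Column 5 already has 2; hence R5C5 = 4.
Row 6 already has 2, leaving R6C4 = 3.
The full grid is 4 3 5 6 1 2 / 1 2 3 4 5 6 / 2 4 6 1 3 5 / 3 1 2 5 6 4 / 5 6 1 2 4 3 / 6 5 4 3 2 1.

6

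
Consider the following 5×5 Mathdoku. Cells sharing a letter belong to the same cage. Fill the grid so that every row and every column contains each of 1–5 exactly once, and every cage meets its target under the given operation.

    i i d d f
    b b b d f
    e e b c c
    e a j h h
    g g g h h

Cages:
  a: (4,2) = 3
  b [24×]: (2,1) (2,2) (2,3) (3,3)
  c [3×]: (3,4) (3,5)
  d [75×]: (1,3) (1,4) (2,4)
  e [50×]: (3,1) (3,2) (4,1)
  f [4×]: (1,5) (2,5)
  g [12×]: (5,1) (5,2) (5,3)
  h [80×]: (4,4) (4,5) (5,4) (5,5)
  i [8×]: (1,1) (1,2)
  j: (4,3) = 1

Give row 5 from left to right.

1 4 3 2 5

The 3 cells of cage d must have product 75; hence (1,3) = 5.
The 3 cells of cage d must have product 75, leaving (1,4) = 3.
Cage d needs product 75, leaving (2,4) = 5.
Cage e needs product 50, which forces (3,1) = 2.
The 3 cells of cage e must have product 50, leaving (3,2) = 5.
Column 4 now contains 3, leaving (3,4) = 1.
Row 3 now contains 1, so (3,5) = 3.
The 3 cells of cage e must have product 50, leaving (4,1) = 5.
Cage a is given, so (4,2) = 3.
Cage j is a single given cell, which forces (4,3) = 1.
Column 1 now contains 2, leaving (1,1) = 4.
Cage i needs two cells with product 8, so (1,2) = 2.
Row 1 already has 4, so (1,5) = 1.
2 is placed in column 2, which forces (2,2) = 1.
1 is placed in column 5; hence (2,5) = 4.
Row 3 already has 3, leaving (3,3) = 4.
Cage h has product 80; hence (4,4) = 4.
The 4 cells of cage h must have product 80, so (4,5) = 2.
1 is placed in column 2, so (5,2) = 4.
Column 3 now contains 4, leaving (5,3) = 3.
The 4 cells of cage h must have product 80, leaving (5,4) = 2.
The 4 cells of cage h must have product 80, leaving (5,5) = 5.
Row 2 now contains 1, so (2,1) = 3.
Column 3 now contains 3; hence (2,3) = 2.
Row 5 now contains 3, leaving (5,1) = 1.
Filled in: 4 2 5 3 1 / 3 1 2 5 4 / 2 5 4 1 3 / 5 3 1 4 2 / 1 4 3 2 5.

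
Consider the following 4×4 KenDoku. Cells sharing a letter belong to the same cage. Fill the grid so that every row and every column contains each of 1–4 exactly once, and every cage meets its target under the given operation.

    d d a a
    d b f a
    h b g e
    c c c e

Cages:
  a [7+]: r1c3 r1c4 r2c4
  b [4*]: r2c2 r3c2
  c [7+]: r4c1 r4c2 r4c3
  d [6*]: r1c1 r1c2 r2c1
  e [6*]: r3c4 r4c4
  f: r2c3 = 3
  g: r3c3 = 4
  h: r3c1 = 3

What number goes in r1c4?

4

Cage f is given, so r2c3 = 3.
H is a freebie; hence r3c1 = 3.
Cage g is a single given cell, leaving r3c3 = 4.
Row 3 now contains 3, so r3c4 = 2.
Column 4 already has 2, so r4c4 = 3.
Cage d needs product 6; hence r1c2 = 3.
The 3 cells of cage a must have sum 7, leaving r1c3 = 2.
Cage b's pair has product 4; hence r2c2 = 4.
Row 2 already has 4, so r2c4 = 1.
Row 3 now contains 4; hence r3c2 = 1.
Column 2 already has 1, so r4c2 = 2.
Column 3 already has 2, which forces r4c3 = 1.
Row 1 now contains 2, so r1c1 = 1.
Column 4 already has 1, so r1c4 = 4.
Row 2 already has 1, which forces r2c1 = 2.
Row 4 already has 1, which forces r4c1 = 4.
The full grid is 1 3 2 4 / 2 4 3 1 / 3 1 4 2 / 4 2 1 3.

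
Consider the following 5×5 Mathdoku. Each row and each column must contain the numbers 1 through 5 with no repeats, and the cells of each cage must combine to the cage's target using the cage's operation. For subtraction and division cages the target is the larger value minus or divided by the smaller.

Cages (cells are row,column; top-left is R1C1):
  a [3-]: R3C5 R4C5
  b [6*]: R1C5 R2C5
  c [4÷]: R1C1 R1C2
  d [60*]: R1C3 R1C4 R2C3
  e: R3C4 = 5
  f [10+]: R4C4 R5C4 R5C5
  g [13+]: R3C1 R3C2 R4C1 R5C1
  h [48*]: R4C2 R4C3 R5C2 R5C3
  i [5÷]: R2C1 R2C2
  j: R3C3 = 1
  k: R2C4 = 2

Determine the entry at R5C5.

Cage k is a single given cell, leaving R2C4 = 2.
Row 2 now contains 2; hence R2C5 = 3.
J is a freebie, leaving R3C3 = 1.
E is a freebie, leaving R3C4 = 5.
Column 5 now contains 3, which forces R1C5 = 2.
Column 5 now contains 2, so R3C5 = 4.
Cage f needs sum 10; hence R5C5 = 5.
Cage g needs sum 13, leaving R3C1 = 2.
The 4 cells of cage g must have sum 13, so R3C2 = 3.
Cage g needs sum 13; hence R4C1 = 5.
Column 5 now contains 5; hence R4C5 = 1.
Cage g has sum 13; hence R5C1 = 3.
Column 1 now contains 5, so R2C1 = 1.
Cage i's pair has quotient 5, leaving R2C2 = 5.
5 is placed in row 2; hence R2C3 = 4.
Cage h needs product 48, so R4C3 = 3.
Row 4 already has 1; hence R4C4 = 4.
4 is placed in column 3; hence R5C3 = 2.
Cage f needs sum 10, so R5C4 = 1.
Column 1 now contains 1, so R1C1 = 4.
The two cells of cage c must have quotient 4, which forces R1C2 = 1.
Column 3 already has 3, which forces R1C3 = 5.
Column 4 already has 4, so R1C4 = 3.
Row 4 already has 4; hence R4C2 = 2.
Row 5 already has 1, which forces R5C2 = 4.
Filled in: 4 1 5 3 2 / 1 5 4 2 3 / 2 3 1 5 4 / 5 2 3 4 1 / 3 4 2 1 5.

5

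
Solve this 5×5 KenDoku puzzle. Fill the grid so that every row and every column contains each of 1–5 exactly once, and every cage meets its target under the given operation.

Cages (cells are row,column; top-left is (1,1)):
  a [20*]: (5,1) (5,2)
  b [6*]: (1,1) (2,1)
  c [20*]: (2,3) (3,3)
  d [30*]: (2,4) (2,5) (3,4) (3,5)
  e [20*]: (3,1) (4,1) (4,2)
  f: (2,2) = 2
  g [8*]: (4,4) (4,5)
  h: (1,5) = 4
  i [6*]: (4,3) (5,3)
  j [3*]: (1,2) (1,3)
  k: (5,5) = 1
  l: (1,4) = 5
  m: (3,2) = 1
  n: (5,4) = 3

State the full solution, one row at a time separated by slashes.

2 3 1 5 4 / 3 2 4 1 5 / 4 1 5 2 3 / 1 5 3 4 2 / 5 4 2 3 1

Cage l is given, so (1,4) = 5.
H is a freebie, leaving (1,5) = 4.
Cage f is given; hence (2,2) = 2.
M is a freebie, so (3,2) = 1.
Column 5 already has 4; hence (4,5) = 2.
Cage n is a single given cell, so (5,4) = 3.
K is a freebie, which forces (5,5) = 1.
Cage b's pair has product 6, so (1,1) = 2.
Column 2 already has 1, so (1,2) = 3.
Cage j's pair has product 3, leaving (1,3) = 1.
2 is placed in row 2, leaving (2,1) = 3.
Column 4 already has 3, so (2,4) = 1.
3 is placed in row 2, so (2,5) = 5.
Column 4 already has 3; hence (3,4) = 2.
Column 5 now contains 5, which forces (3,5) = 3.
The 3 cells of cage e must have product 20, so (4,1) = 1.
2 is placed in row 4, leaving (4,3) = 3.
2 is placed in row 4, leaving (4,4) = 4.
3 is placed in row 5, leaving (5,3) = 2.
Row 2 now contains 5, so (2,3) = 4.
The 3 cells of cage e must have product 20; hence (3,1) = 4.
Cage c's pair has product 20, so (3,3) = 5.
4 is placed in row 4, leaving (4,2) = 5.
4 is placed in column 1, so (5,1) = 5.
Column 2 already has 5, so (5,2) = 4.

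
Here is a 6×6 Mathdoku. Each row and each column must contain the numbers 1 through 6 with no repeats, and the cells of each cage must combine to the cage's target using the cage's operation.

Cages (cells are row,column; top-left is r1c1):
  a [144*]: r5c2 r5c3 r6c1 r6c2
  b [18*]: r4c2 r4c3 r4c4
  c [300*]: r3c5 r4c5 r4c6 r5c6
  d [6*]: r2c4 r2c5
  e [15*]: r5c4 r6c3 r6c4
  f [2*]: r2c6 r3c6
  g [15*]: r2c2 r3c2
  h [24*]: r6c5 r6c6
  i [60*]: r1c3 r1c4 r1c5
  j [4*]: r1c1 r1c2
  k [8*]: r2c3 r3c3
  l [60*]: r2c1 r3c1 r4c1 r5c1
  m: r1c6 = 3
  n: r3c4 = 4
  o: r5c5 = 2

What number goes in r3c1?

Cage m is a single given cell, which forces r1c6 = 3.
N is a freebie, so r3c4 = 4.
O is a freebie; hence r5c5 = 2.
The two cells of cage k must have product 8, leaving r2c3 = 4.
4 is placed in row 3, which forces r3c3 = 2.
2 is placed in row 3; hence r3c6 = 1.
Cage i has product 60, so r1c4 = 2.
1 is placed in column 6, which forces r2c6 = 2.
Row 3 needs a 6, and only r3c1 is open for it.
Cage l has product 60; hence r4c1 = 2.
The only place for 3 in row 2 is r2c2.
3 is placed in column 2, so r3c2 = 5.
5 is placed in row 3, so r3c5 = 3.
Column 5 now contains 3, which forces r4c5 = 5.
Row 4 already has 5, leaving r4c6 = 4.
Column 6 already has 4, so r5c6 = 5.
Column 6 already has 4, leaving r6c6 = 6.
Cage i has product 60, leaving r1c3 = 5.
Column 5 now contains 5, which forces r1c5 = 6.
The 4 cells of cage l must have product 60, which forces r2c1 = 5.
Column 5 now contains 6; hence r2c5 = 1.
Row 5 already has 5, which forces r5c1 = 1.
1 is placed in row 5, which forces r5c4 = 3.
6 is placed in row 6, leaving r6c2 = 2.
6 is placed in row 6, leaving r6c5 = 4.
Column 1 now contains 1, leaving r1c1 = 4.
Cage j needs two cells with product 4, so r1c2 = 1.
Row 2 now contains 1, which forces r2c4 = 6.
Column 2 already has 1; hence r4c2 = 6.
The 3 cells of cage b must have product 18, leaving r4c3 = 3.
Column 4 now contains 6, which forces r4c4 = 1.
Cage a has product 144; hence r5c2 = 4.
Row 5 now contains 3; hence r5c3 = 6.
Row 6 already has 4, leaving r6c1 = 3.
The 3 cells of cage e must have product 15; hence r6c3 = 1.
Cage e needs product 15, leaving r6c4 = 5.
Completed grid: 4 1 5 2 6 3 / 5 3 4 6 1 2 / 6 5 2 4 3 1 / 2 6 3 1 5 4 / 1 4 6 3 2 5 / 3 2 1 5 4 6.

6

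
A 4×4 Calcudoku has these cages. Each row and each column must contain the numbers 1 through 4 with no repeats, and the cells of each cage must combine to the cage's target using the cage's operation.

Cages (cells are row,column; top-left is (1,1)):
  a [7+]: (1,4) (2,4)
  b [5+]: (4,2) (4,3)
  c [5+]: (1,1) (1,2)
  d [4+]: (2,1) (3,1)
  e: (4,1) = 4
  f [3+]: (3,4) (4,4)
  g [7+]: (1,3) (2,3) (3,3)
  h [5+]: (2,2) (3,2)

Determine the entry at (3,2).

1

E is a freebie, which forces (4,1) = 4.
In row 4, 1 can only go at (4,4), so (4,4) = 1.
Column 4 already has 1, which forces (3,4) = 2.
In column 1, 2 can only go at (1,1), so (1,1) = 2.
The two cells of cage c must have sum 5; hence (1,2) = 3.
Row 1 now contains 3; hence (1,4) = 4.
Cage g needs sum 7; hence (2,3) = 2.
Column 4 already has 4, so (2,4) = 3.
Column 2 already has 3, so (4,2) = 2.
2 is placed in column 3, so (4,3) = 3.
Row 1 already has 4, which forces (1,3) = 1.
Row 2 now contains 3, leaving (2,1) = 1.
1 is placed in row 2, which forces (2,2) = 4.
Cage d's pair has sum 4, which forces (3,1) = 3.
Column 2 now contains 4; hence (3,2) = 1.
Cage g needs sum 7; hence (3,3) = 4.
The full grid is 2 3 1 4 / 1 4 2 3 / 3 1 4 2 / 4 2 3 1.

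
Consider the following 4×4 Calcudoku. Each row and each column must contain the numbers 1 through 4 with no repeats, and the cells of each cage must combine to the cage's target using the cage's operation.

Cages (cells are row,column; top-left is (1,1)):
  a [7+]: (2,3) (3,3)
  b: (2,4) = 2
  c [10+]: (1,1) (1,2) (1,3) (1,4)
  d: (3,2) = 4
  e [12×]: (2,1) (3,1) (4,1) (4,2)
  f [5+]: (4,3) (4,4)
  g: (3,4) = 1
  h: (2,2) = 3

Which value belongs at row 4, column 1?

H is a freebie; hence (2,2) = 3.
Row 2 now contains 3, which forces (2,3) = 4.
Cage b is given, leaving (2,4) = 2.
Cage d is given; hence (3,2) = 4.
Column 3 already has 4, which forces (3,3) = 3.
Cage g is given, leaving (3,4) = 1.
Row 2 now contains 2; hence (2,1) = 1.
Row 3 now contains 1, so (3,1) = 2.
Cage e has product 12, which forces (4,1) = 3.
Cage e needs product 12, leaving (4,2) = 2.
Row 4 now contains 2, so (4,3) = 1.
Row 4 already has 3, so (4,4) = 4.
3 is placed in column 1; hence (1,1) = 4.
Column 2 now contains 2, which forces (1,2) = 1.
1 is placed in column 3, which forces (1,3) = 2.
4 is placed in column 4; hence (1,4) = 3.
Filled in: 4 1 2 3 / 1 3 4 2 / 2 4 3 1 / 3 2 1 4.

3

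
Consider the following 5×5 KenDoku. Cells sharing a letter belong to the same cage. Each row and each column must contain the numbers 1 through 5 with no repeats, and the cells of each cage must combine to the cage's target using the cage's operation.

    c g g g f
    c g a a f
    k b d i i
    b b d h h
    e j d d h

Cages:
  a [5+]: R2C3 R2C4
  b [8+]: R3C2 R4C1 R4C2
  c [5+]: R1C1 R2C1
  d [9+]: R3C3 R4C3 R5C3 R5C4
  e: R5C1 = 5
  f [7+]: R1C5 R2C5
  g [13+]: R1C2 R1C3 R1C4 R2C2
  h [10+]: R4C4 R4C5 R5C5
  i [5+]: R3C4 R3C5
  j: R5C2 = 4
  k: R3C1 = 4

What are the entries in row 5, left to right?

K is a freebie, so R3C1 = 4.
E is a freebie; hence R5C1 = 5.
Cage j is a single given cell, leaving R5C2 = 4.
Column 1 needs a 1, and only R4C1 is open for it.
Row 3 needs a 1, and only R3C3 is open for it.
In row 3, 5 can only go at R3C2, so R3C2 = 5.
5 is placed in column 2, so R4C2 = 2.
Row 1 needs a 1, and only R1C2 is open for it.
Column 2 now contains 1, leaving R2C2 = 3.
The two cells of cage c must have sum 5, so R1C1 = 3.
Row 2 already has 3, which forces R2C1 = 2.
The two cells of cage a must have sum 5, which forces R2C3 = 4.
The two cells of cage a must have sum 5, so R2C4 = 1.
Row 2 now contains 4, so R2C5 = 5.
1 is placed in column 4, leaving R5C4 = 3.
Column 3 already has 4, which forces R1C3 = 5.
Cage g needs sum 13, which forces R1C4 = 4.
5 is placed in column 5, so R1C5 = 2.
Column 4 now contains 3, which forces R3C4 = 2.
The two cells of cage i must have sum 5, which forces R3C5 = 3.
Cage d has sum 9, leaving R4C3 = 3.
Cage h needs sum 10, so R4C4 = 5.
Column 5 already has 3; hence R4C5 = 4.
3 is placed in row 5, which forces R5C3 = 2.
2 is placed in column 5, which forces R5C5 = 1.
The full grid is 3 1 5 4 2 / 2 3 4 1 5 / 4 5 1 2 3 / 1 2 3 5 4 / 5 4 2 3 1.

5 4 2 3 1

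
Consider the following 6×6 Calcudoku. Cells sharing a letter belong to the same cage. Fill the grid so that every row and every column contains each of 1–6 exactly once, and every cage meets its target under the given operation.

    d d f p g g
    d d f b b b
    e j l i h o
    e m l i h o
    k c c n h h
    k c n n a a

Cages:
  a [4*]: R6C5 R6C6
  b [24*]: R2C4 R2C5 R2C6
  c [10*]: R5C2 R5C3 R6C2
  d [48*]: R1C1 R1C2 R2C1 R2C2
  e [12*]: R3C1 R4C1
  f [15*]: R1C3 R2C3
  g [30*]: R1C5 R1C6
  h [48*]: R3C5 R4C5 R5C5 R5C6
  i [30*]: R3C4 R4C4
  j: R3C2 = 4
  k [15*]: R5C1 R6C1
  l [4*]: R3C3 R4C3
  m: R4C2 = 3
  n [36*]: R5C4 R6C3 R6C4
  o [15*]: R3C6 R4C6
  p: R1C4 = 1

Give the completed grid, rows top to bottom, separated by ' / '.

P is a freebie, which forces R1C4 = 1.
Cage j is a single given cell, leaving R3C2 = 4.
4 is placed in row 3, so R3C3 = 1.
Cage m is given; hence R4C2 = 3.
Column 3 already has 1, which forces R4C3 = 4.
Row 4 now contains 3, so R4C6 = 5.
Cage g's pair has product 30, so R1C5 = 5.
Column 6 now contains 5, leaving R1C6 = 6.
Cage i needs two cells with product 30, leaving R3C4 = 5.
Column 6 now contains 5, leaving R3C6 = 3.
Row 4 now contains 5, which forces R4C4 = 6.
Cage d needs product 48, leaving R1C1 = 4.
6 is placed in row 1, which forces R1C2 = 2.
5 is placed in row 1, leaving R1C3 = 3.
Cage f's pair has product 15, which forces R2C3 = 5.
The two cells of cage e must have product 12, leaving R3C1 = 6.
Row 3 already has 6, leaving R3C5 = 2.
6 is placed in row 4, leaving R4C1 = 2.
Column 5 already has 2, so R4C5 = 1.
5 is placed in column 3; hence R5C3 = 2.
Row 5 already has 2; hence R5C4 = 3.
Column 3 now contains 3, so R6C3 = 6.
1 is placed in column 5; hence R6C5 = 4.
Row 6 already has 4; hence R6C6 = 1.
6 is placed in column 1, so R2C1 = 1.
The 4 cells of cage d must have product 48, leaving R2C2 = 6.
Cage b has product 24; hence R2C5 = 3.
Row 5 now contains 3, so R5C1 = 5.
Cage c has product 10; hence R5C2 = 1.
Column 5 now contains 4, which forces R5C5 = 6.
Column 6 now contains 1; hence R5C6 = 4.
The two cells of cage k must have product 15, leaving R6C1 = 3.
1 is placed in row 6, leaving R6C2 = 5.
Row 6 already has 4, which forces R6C4 = 2.
Column 4 now contains 2, which forces R2C4 = 4.
4 is placed in column 6; hence R2C6 = 2.

4 2 3 1 5 6 / 1 6 5 4 3 2 / 6 4 1 5 2 3 / 2 3 4 6 1 5 / 5 1 2 3 6 4 / 3 5 6 2 4 1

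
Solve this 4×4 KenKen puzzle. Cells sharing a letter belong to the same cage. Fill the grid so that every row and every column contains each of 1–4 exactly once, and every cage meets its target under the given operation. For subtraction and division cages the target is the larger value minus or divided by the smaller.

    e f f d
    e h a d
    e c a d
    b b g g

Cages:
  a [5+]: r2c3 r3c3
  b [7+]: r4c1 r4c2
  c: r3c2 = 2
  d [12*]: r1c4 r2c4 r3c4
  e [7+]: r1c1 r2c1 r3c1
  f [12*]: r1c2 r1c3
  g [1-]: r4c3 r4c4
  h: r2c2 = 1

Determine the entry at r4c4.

2

H is a freebie, which forces r2c2 = 1.
Cage c is a single given cell, which forces r3c2 = 2.
In row 1, 2 can only go at r1c1, so r1c1 = 2.
Column 1 already has 2; hence r2c1 = 4.
Row 2 now contains 4, leaving r2c3 = 2.
Row 2 now contains 4, which forces r2c4 = 3.
Cage e needs sum 7, so r3c1 = 1.
Row 3 now contains 1; hence r3c3 = 3.
Row 3 now contains 1, which forces r3c4 = 4.
Column 1 already has 4, so r4c1 = 3.
Row 4 now contains 3, which forces r4c2 = 4.
Row 4 already has 4, leaving r4c3 = 1.
Row 4 already has 1, which forces r4c4 = 2.
Column 2 already has 4, leaving r1c2 = 3.
3 is placed in column 3, so r1c3 = 4.
4 is placed in column 4, so r1c4 = 1.
Filled in: 2 3 4 1 / 4 1 2 3 / 1 2 3 4 / 3 4 1 2.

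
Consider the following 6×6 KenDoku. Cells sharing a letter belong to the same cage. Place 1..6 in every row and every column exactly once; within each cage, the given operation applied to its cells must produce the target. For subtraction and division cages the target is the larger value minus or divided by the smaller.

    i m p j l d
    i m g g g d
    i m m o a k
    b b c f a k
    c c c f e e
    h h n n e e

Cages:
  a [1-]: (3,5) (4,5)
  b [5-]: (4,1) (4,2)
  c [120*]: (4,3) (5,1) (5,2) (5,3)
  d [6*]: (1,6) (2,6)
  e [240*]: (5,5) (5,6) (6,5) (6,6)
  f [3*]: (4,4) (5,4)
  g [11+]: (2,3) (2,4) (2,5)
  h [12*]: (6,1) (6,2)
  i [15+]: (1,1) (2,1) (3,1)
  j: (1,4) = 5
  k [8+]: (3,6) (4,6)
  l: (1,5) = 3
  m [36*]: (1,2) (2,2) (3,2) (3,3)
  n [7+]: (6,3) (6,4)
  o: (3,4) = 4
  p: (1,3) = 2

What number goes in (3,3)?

6

Cage p is a single given cell, which forces (1,3) = 2.
Cage j is given, leaving (1,4) = 5.
Cage l is given, which forces (1,5) = 3.
Cage o is given, leaving (3,4) = 4.
In column 2, 5 can only go at (5,2), so (5,2) = 5.
In column 1, 3 can only go at (6,1), so (6,1) = 3.
Cage h needs two cells with product 12, which forces (6,2) = 4.
The only place for 4 in row 1 is (1,1).
Column 1 needs a 2, and only (5,1) is open for it.
Row 5 needs a 1, and only (5,4) is open for it.
Column 4 already has 1, so (4,4) = 3.
Row 4 already has 3; hence (4,3) = 4.
Cage c has product 120, so (5,3) = 3.
The 3 cells of cage g must have sum 11, so (2,5) = 4.
Column 5 now contains 4; hence (5,5) = 6.
6 is placed in row 5, which forces (5,6) = 4.
The only place for 3 in row 2 is (2,2).
Column 2 now contains 3, so (3,2) = 2.
Row 3 now contains 2, which forces (3,5) = 1.
Column 5 already has 1, which forces (4,5) = 2.
Column 5 now contains 2; hence (6,5) = 5.
Row 6 already has 5; hence (6,6) = 2.
Cage m has product 36; hence (1,2) = 1.
Row 1 already has 1, so (1,6) = 6.
Column 6 already has 6, so (2,6) = 1.
1 is placed in row 3; hence (3,3) = 6.
Cage k needs two cells with sum 8, so (3,6) = 3.
1 is placed in column 2, which forces (4,2) = 6.
Cage k needs two cells with sum 8; hence (4,6) = 5.
Row 6 already has 5; hence (6,3) = 1.
Row 6 already has 2, so (6,4) = 6.
Cage i needs sum 15; hence (2,1) = 6.
1 is placed in row 2, leaving (2,3) = 5.
6 is placed in column 4, leaving (2,4) = 2.
6 is placed in row 3, which forces (3,1) = 5.
Row 4 now contains 6, leaving (4,1) = 1.
Completed grid: 4 1 2 5 3 6 / 6 3 5 2 4 1 / 5 2 6 4 1 3 / 1 6 4 3 2 5 / 2 5 3 1 6 4 / 3 4 1 6 5 2.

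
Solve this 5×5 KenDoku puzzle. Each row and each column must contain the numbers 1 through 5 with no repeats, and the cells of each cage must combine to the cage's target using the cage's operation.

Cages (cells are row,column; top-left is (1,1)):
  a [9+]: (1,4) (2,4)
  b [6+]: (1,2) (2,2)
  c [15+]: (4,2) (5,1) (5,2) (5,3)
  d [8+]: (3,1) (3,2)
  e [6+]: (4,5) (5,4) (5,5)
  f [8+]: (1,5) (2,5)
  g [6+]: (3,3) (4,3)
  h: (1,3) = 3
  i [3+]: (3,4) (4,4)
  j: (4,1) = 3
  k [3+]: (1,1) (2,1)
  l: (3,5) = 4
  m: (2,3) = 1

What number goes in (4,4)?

2

Cage h is given, so (1,3) = 3.
Row 1 now contains 3, so (1,5) = 5.
Cage m is given, which forces (2,3) = 1.
5 is placed in column 5, which forces (2,5) = 3.
Cage l is a single given cell; hence (3,5) = 4.
Cage j is given, which forces (4,1) = 3.
The two cells of cage k must have sum 3, leaving (1,1) = 1.
Row 1 now contains 5, which forces (1,4) = 4.
Row 2 already has 1, so (2,1) = 2.
Cage a needs two cells with sum 9, which forces (2,4) = 5.
Column 1 already has 3; hence (3,1) = 5.
Cage d needs two cells with sum 8; hence (3,2) = 3.
The two cells of cage g must have sum 6, leaving (3,3) = 2.
Row 3 already has 2, which forces (3,4) = 1.
The two cells of cage g must have sum 6, leaving (4,3) = 4.
Column 4 now contains 1, leaving (4,4) = 2.
Row 4 now contains 2, so (4,5) = 1.
5 is placed in column 1, which forces (5,1) = 4.
Column 3 now contains 4, leaving (5,3) = 5.
The 3 cells of cage e must have sum 6; hence (5,4) = 3.
Column 5 already has 1, so (5,5) = 2.
4 is placed in row 1, so (1,2) = 2.
Row 2 now contains 5, leaving (2,2) = 4.
Row 4 already has 4, so (4,2) = 5.
Row 5 now contains 2, which forces (5,2) = 1.
Filled in: 1 2 3 4 5 / 2 4 1 5 3 / 5 3 2 1 4 / 3 5 4 2 1 / 4 1 5 3 2.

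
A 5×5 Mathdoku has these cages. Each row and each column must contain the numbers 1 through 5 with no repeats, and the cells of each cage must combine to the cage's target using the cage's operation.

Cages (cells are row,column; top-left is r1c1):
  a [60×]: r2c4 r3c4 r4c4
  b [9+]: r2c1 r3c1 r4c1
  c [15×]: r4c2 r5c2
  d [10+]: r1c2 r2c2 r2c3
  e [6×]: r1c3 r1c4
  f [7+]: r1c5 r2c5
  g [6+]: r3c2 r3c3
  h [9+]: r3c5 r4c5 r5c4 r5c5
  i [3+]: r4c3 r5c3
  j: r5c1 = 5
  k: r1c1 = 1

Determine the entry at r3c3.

4

Cage k is a single given cell; hence r1c1 = 1.
Cage j is a single given cell, so r5c1 = 5.
Row 5 already has 5, leaving r5c2 = 3.
3 is placed in column 2, so r4c2 = 5.
Cage d has sum 10, leaving r1c2 = 4.
In row 1, 5 can only go at r1c5, so r1c5 = 5.
The two cells of cage f must have sum 7, so r2c5 = 2.
2 is placed in row 2, which forces r2c2 = 1.
Cage d has sum 10; hence r2c3 = 5.
1 is placed in column 2, which forces r3c2 = 2.
Column 3 already has 5, leaving r3c3 = 4.
The 4 cells of cage h must have sum 9, leaving r5c4 = 1.
Cage h needs sum 9, so r5c5 = 4.
The 3 cells of cage b must have sum 9, leaving r2c1 = 4.
Row 2 already has 4; hence r2c4 = 3.
Row 3 already has 4, so r3c1 = 3.
Cage a needs product 60, leaving r3c4 = 5.
Row 3 already has 3, so r3c5 = 1.
Cage b has sum 9, which forces r4c1 = 2.
The two cells of cage i must have sum 3, so r4c3 = 1.
3 is placed in column 4, which forces r4c4 = 4.
Column 5 already has 1, so r4c5 = 3.
Row 5 already has 1, which forces r5c3 = 2.
Column 3 now contains 2; hence r1c3 = 3.
3 is placed in column 4, leaving r1c4 = 2.
Completed grid: 1 4 3 2 5 / 4 1 5 3 2 / 3 2 4 5 1 / 2 5 1 4 3 / 5 3 2 1 4.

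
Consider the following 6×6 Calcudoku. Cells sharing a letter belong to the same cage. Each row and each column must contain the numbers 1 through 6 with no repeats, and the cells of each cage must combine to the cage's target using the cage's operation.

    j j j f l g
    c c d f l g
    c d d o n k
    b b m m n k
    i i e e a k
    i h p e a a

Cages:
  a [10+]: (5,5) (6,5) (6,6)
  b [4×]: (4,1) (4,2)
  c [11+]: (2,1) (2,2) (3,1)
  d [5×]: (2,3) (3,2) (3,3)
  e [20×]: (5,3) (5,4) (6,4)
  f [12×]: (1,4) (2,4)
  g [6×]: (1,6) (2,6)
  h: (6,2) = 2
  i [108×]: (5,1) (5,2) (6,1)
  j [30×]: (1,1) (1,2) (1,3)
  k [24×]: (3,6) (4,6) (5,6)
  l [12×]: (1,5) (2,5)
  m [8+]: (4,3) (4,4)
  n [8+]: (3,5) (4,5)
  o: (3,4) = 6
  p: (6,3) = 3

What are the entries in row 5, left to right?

3 6 4 5 1 2

Cage d needs product 5, leaving (2,3) = 1.
Cage d has product 5, which forces (3,2) = 1.
The 3 cells of cage d must have product 5, leaving (3,3) = 5.
Cage o is a single given cell; hence (3,4) = 6.
Column 2 now contains 1; hence (4,2) = 4.
Cage i has product 108, which forces (5,1) = 3.
The 3 cells of cage i must have product 108, so (5,2) = 6.
Cage i needs product 108, which forces (6,1) = 6.
Cage h is given, so (6,2) = 2.
Cage p is given, so (6,3) = 3.
Cage c has sum 11, so (2,2) = 5.
Row 4 already has 4, leaving (4,1) = 1.
Cage m needs two cells with sum 8, leaving (4,3) = 6.
Cage m's pair has sum 8, so (4,4) = 2.
Row 4 already has 6, which forces (4,5) = 5.
2 is placed in row 4, leaving (4,6) = 3.
Cage e needs product 20, so (5,3) = 4.
Row 5 already has 4; hence (5,5) = 1.
1 is placed in row 5; hence (5,6) = 2.
Column 5 already has 1, leaving (6,5) = 4.
1 is placed in column 1, so (1,1) = 5.
Column 2 now contains 5, which forces (1,2) = 3.
Column 3 now contains 6, so (1,3) = 2.
Row 1 now contains 3; hence (1,4) = 4.
2 is placed in row 1; hence (1,5) = 6.
2 is placed in column 6, leaving (1,6) = 1.
4 is placed in column 4; hence (2,4) = 3.
6 is placed in column 5, which forces (2,5) = 2.
2 is placed in column 6, which forces (2,6) = 6.
Cage n's pair has sum 8, leaving (3,5) = 3.
2 is placed in column 6, which forces (3,6) = 4.
1 is placed in row 5; hence (5,4) = 5.
Cage e has product 20, leaving (6,4) = 1.
Cage a needs sum 10, so (6,6) = 5.
2 is placed in row 2, so (2,1) = 4.
Row 3 already has 4, leaving (3,1) = 2.
The full grid is 5 3 2 4 6 1 / 4 5 1 3 2 6 / 2 1 5 6 3 4 / 1 4 6 2 5 3 / 3 6 4 5 1 2 / 6 2 3 1 4 5.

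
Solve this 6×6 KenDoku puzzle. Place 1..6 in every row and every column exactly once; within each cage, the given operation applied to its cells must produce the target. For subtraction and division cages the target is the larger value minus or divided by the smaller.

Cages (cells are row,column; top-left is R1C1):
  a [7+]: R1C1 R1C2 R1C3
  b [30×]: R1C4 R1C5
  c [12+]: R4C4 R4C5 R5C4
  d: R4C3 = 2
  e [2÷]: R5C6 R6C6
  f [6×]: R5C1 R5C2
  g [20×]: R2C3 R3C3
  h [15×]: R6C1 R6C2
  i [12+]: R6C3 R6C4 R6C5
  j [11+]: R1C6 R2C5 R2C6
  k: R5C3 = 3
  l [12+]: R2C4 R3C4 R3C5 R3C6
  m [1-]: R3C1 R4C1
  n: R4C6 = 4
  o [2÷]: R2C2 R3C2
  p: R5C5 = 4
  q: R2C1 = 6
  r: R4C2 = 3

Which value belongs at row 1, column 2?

4

Cage q is given, which forces R2C1 = 6.
Cage r is a single given cell, which forces R4C2 = 3.
Cage d is given, leaving R4C3 = 2.
N is a freebie, which forces R4C6 = 4.
Cage k is a single given cell, so R5C3 = 3.
P is a freebie, leaving R5C5 = 4.
3 is placed in column 2; hence R6C2 = 5.
The two cells of cage f must have product 6, so R5C1 = 1.
Cage f's pair has product 6; hence R5C2 = 6.
6 is placed in row 5, leaving R5C4 = 5.
6 is placed in row 5, leaving R5C6 = 2.
Row 6 already has 5; hence R6C1 = 3.
Row 6 already has 3; hence R6C6 = 1.
Column 4 now contains 5; hence R1C4 = 6.
The two cells of cage b must have product 30; hence R1C5 = 5.
Row 1 now contains 6, so R1C6 = 3.
3 is placed in column 6, so R2C6 = 5.
The two cells of cage m must have difference 1, which forces R3C1 = 4.
Row 3 already has 4, which forces R3C3 = 5.
Column 6 now contains 5, leaving R3C6 = 6.
Column 1 already has 1, so R4C1 = 5.
Column 4 already has 6; hence R4C4 = 1.
1 is placed in row 4, leaving R4C5 = 6.
Column 5 now contains 6, which forces R6C5 = 2.
Column 1 already has 4, leaving R1C1 = 2.
Row 2 now contains 5, so R2C3 = 4.
2 is placed in column 5, leaving R2C5 = 3.
The 4 cells of cage l must have sum 12, so R3C5 = 1.
Cage i needs sum 12; hence R6C3 = 6.
Row 6 now contains 2, which forces R6C4 = 4.
Cage a has sum 7; hence R1C2 = 4.
4 is placed in column 3, which forces R1C3 = 1.
The two cells of cage o must have quotient 2, which forces R2C2 = 1.
Row 2 already has 3, which forces R2C4 = 2.
1 is placed in row 3, leaving R3C2 = 2.
The 4 cells of cage l must have sum 12; hence R3C4 = 3.
Completed grid: 2 4 1 6 5 3 / 6 1 4 2 3 5 / 4 2 5 3 1 6 / 5 3 2 1 6 4 / 1 6 3 5 4 2 / 3 5 6 4 2 1.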